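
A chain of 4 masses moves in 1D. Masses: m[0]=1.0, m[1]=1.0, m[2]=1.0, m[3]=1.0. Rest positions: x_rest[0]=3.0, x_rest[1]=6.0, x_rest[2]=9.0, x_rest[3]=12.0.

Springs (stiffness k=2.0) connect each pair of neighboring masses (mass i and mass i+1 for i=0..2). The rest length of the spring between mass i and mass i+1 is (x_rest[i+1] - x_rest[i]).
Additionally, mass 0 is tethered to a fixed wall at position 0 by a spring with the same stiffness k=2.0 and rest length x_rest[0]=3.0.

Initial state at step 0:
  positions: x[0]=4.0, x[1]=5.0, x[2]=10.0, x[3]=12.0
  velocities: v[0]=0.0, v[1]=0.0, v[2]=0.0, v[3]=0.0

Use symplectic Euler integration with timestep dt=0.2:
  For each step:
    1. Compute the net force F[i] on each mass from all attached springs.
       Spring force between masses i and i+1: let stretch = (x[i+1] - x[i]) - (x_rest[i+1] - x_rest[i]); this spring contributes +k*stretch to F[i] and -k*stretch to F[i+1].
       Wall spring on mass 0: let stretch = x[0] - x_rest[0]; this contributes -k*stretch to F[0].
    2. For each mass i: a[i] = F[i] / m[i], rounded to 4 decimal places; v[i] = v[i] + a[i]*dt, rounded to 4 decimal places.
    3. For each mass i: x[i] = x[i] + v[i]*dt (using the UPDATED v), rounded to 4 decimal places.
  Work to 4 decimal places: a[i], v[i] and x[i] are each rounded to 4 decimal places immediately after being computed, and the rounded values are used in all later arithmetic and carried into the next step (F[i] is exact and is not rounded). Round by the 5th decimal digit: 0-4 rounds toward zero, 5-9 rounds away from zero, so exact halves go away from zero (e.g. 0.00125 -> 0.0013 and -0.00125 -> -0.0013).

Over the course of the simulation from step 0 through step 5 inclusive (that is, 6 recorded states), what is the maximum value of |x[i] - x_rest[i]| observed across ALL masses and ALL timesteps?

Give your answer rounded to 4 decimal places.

Answer: 1.3051

Derivation:
Step 0: x=[4.0000 5.0000 10.0000 12.0000] v=[0.0000 0.0000 0.0000 0.0000]
Step 1: x=[3.7600 5.3200 9.7600 12.0800] v=[-1.2000 1.6000 -1.2000 0.4000]
Step 2: x=[3.3440 5.8704 9.3504 12.2144] v=[-2.0800 2.7520 -2.0480 0.6720]
Step 3: x=[2.8626 6.4971 8.8915 12.3597] v=[-2.4070 3.1334 -2.2944 0.7264]
Step 4: x=[2.4430 7.0246 8.5185 12.4675] v=[-2.0982 2.6374 -1.8649 0.5391]
Step 5: x=[2.1944 7.3051 8.3419 12.4994] v=[-1.2428 1.4023 -0.8829 0.1595]
Max displacement = 1.3051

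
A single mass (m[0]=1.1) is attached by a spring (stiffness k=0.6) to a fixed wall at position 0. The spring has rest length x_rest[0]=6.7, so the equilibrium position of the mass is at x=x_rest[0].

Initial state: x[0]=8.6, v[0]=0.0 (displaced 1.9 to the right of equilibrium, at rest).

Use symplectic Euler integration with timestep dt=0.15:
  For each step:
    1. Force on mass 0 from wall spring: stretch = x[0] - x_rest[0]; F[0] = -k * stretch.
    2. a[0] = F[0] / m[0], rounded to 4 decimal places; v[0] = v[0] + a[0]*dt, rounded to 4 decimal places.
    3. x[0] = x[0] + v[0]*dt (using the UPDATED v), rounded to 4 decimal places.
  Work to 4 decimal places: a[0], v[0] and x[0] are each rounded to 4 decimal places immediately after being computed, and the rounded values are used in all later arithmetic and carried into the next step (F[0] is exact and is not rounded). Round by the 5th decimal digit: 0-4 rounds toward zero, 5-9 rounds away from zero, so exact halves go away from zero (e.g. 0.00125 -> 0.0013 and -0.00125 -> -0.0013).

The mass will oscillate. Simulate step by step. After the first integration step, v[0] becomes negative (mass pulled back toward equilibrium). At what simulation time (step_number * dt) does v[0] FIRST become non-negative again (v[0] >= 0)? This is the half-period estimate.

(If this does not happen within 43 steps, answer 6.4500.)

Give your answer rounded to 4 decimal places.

Answer: 4.3500

Derivation:
Step 0: x=[8.6000] v=[0.0000]
Step 1: x=[8.5767] v=[-0.1555]
Step 2: x=[8.5303] v=[-0.3091]
Step 3: x=[8.4615] v=[-0.4588]
Step 4: x=[8.3711] v=[-0.6029]
Step 5: x=[8.2602] v=[-0.7396]
Step 6: x=[8.1301] v=[-0.8673]
Step 7: x=[7.9825] v=[-0.9843]
Step 8: x=[7.8191] v=[-1.0892]
Step 9: x=[7.6420] v=[-1.1808]
Step 10: x=[7.4533] v=[-1.2579]
Step 11: x=[7.2554] v=[-1.3195]
Step 12: x=[7.0507] v=[-1.3649]
Step 13: x=[6.8417] v=[-1.3936]
Step 14: x=[6.6309] v=[-1.4052]
Step 15: x=[6.4210] v=[-1.3995]
Step 16: x=[6.2145] v=[-1.3767]
Step 17: x=[6.0140] v=[-1.3370]
Step 18: x=[5.8219] v=[-1.2809]
Step 19: x=[5.6405] v=[-1.2091]
Step 20: x=[5.4721] v=[-1.1224]
Step 21: x=[5.3188] v=[-1.0219]
Step 22: x=[5.1825] v=[-0.9089]
Step 23: x=[5.0648] v=[-0.7847]
Step 24: x=[4.9672] v=[-0.6509]
Step 25: x=[4.8908] v=[-0.5091]
Step 26: x=[4.8366] v=[-0.3611]
Step 27: x=[4.8053] v=[-0.2086]
Step 28: x=[4.7973] v=[-0.0536]
Step 29: x=[4.8126] v=[0.1021]
First v>=0 after going negative at step 29, time=4.3500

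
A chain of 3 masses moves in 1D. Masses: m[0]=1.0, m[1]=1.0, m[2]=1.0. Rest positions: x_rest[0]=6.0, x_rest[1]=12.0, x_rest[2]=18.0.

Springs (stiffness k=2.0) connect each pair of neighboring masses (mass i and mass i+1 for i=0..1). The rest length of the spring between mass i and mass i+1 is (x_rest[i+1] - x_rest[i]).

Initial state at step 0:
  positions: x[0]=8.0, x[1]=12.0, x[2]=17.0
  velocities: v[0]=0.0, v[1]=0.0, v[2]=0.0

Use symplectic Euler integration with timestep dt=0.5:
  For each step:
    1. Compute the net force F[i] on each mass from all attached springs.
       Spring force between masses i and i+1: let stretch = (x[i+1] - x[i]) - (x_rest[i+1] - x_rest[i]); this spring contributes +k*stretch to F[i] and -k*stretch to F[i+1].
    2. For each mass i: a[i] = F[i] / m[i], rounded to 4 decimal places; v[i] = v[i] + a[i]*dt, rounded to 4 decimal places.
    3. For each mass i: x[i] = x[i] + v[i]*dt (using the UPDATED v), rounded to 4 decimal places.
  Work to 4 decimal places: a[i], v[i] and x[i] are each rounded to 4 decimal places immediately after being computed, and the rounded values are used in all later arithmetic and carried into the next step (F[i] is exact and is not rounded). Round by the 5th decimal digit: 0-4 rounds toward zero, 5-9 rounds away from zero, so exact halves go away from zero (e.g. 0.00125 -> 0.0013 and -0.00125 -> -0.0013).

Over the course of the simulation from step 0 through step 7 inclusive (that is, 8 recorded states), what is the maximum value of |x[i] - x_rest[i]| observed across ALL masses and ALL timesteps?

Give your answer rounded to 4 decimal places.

Step 0: x=[8.0000 12.0000 17.0000] v=[0.0000 0.0000 0.0000]
Step 1: x=[7.0000 12.5000 17.5000] v=[-2.0000 1.0000 1.0000]
Step 2: x=[5.7500 12.7500 18.5000] v=[-2.5000 0.5000 2.0000]
Step 3: x=[5.0000 12.3750 19.6250] v=[-1.5000 -0.7500 2.2500]
Step 4: x=[4.9375 11.9375 20.1250] v=[-0.1250 -0.8750 1.0000]
Step 5: x=[5.3750 12.0938 19.5313] v=[0.8750 0.3125 -1.1875]
Step 6: x=[6.1719 12.6094 18.2188] v=[1.5938 1.0312 -2.6250]
Step 7: x=[7.1876 12.7110 17.1016] v=[2.0313 0.2031 -2.2344]
Max displacement = 2.1250

Answer: 2.1250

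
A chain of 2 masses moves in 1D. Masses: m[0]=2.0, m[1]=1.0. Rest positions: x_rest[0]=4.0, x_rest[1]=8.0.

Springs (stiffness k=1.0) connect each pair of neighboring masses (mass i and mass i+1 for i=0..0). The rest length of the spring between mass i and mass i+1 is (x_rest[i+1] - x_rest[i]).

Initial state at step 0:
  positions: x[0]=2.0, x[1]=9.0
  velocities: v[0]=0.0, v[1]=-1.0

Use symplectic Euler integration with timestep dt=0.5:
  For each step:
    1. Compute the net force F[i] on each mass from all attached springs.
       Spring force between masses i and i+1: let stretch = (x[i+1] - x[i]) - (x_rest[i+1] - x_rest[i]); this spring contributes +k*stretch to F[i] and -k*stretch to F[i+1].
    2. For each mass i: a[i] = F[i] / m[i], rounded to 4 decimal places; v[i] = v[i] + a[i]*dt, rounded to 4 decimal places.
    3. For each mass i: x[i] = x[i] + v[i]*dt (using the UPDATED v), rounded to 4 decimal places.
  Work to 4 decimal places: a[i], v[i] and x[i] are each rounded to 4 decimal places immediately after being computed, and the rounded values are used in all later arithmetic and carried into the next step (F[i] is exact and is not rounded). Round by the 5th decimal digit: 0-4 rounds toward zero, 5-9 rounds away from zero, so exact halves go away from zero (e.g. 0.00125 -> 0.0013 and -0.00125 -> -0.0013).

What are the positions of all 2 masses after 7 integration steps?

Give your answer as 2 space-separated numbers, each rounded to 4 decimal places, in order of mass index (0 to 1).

Answer: 1.6122 6.2757

Derivation:
Step 0: x=[2.0000 9.0000] v=[0.0000 -1.0000]
Step 1: x=[2.3750 7.7500] v=[0.7500 -2.5000]
Step 2: x=[2.9219 6.1563] v=[1.0938 -3.1875]
Step 3: x=[3.3731 4.7540] v=[0.9024 -2.8047]
Step 4: x=[3.4969 4.0064] v=[0.2476 -1.4952]
Step 5: x=[3.1844 4.1315] v=[-0.6251 0.2501]
Step 6: x=[2.4902 5.0198] v=[-1.3884 1.7766]
Step 7: x=[1.6122 6.2757] v=[-1.7560 2.5118]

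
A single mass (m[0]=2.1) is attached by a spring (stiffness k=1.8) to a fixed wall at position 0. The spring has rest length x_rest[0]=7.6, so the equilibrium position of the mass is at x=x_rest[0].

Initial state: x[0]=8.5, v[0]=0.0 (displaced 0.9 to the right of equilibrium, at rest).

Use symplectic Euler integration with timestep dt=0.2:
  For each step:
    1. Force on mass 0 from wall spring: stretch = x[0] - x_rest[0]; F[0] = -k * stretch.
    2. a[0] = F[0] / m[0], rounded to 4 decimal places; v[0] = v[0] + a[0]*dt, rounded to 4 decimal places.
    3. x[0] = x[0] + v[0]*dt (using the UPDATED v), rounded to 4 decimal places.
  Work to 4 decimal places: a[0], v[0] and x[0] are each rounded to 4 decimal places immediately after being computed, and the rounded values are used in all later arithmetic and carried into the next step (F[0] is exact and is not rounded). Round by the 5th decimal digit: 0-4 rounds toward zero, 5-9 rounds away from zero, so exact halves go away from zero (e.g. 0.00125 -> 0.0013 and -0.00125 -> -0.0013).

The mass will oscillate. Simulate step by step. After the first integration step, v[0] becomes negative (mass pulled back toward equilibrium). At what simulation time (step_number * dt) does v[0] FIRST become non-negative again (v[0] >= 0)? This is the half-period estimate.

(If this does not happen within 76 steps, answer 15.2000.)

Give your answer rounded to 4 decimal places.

Step 0: x=[8.5000] v=[0.0000]
Step 1: x=[8.4691] v=[-0.1543]
Step 2: x=[8.4084] v=[-0.3033]
Step 3: x=[8.3200] v=[-0.4419]
Step 4: x=[8.2069] v=[-0.5653]
Step 5: x=[8.0730] v=[-0.6693]
Step 6: x=[7.9229] v=[-0.7504]
Step 7: x=[7.7617] v=[-0.8058]
Step 8: x=[7.5950] v=[-0.8335]
Step 9: x=[7.4285] v=[-0.8326]
Step 10: x=[7.2679] v=[-0.8032]
Step 11: x=[7.1186] v=[-0.7463]
Step 12: x=[6.9858] v=[-0.6638]
Step 13: x=[6.8741] v=[-0.5585]
Step 14: x=[6.7873] v=[-0.4341]
Step 15: x=[6.7283] v=[-0.2948]
Step 16: x=[6.6992] v=[-0.1454]
Step 17: x=[6.7010] v=[0.0090]
First v>=0 after going negative at step 17, time=3.4000

Answer: 3.4000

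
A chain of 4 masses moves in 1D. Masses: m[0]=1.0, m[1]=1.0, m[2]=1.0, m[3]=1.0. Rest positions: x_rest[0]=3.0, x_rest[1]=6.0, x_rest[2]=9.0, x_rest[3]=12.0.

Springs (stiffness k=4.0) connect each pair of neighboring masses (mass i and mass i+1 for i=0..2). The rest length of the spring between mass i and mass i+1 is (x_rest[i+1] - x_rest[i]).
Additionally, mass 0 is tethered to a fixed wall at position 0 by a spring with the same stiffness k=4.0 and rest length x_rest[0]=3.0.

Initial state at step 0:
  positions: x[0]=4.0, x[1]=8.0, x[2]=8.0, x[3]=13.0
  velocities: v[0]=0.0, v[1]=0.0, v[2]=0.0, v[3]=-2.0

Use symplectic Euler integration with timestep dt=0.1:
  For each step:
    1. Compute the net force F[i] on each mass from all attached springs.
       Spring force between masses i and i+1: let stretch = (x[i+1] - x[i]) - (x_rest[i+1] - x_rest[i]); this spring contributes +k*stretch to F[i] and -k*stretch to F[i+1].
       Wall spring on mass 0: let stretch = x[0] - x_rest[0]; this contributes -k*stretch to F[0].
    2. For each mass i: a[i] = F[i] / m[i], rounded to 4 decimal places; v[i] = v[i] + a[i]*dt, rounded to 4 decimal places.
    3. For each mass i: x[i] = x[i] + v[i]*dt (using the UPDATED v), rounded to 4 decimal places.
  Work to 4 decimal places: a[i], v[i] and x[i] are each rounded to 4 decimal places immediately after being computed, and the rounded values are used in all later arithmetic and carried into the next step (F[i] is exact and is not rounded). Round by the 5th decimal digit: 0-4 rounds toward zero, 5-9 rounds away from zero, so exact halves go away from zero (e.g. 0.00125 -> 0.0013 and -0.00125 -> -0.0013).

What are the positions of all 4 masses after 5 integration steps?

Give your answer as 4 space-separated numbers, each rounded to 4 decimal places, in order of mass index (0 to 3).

Answer: 3.8115 6.2430 10.0525 11.2996

Derivation:
Step 0: x=[4.0000 8.0000 8.0000 13.0000] v=[0.0000 0.0000 0.0000 -2.0000]
Step 1: x=[4.0000 7.8400 8.2000 12.7200] v=[0.0000 -1.6000 2.0000 -2.8000]
Step 2: x=[3.9936 7.5408 8.5664 12.3792] v=[-0.0640 -2.9920 3.6640 -3.4080]
Step 3: x=[3.9693 7.1407 9.0443 12.0059] v=[-0.2426 -4.0006 4.7789 -3.7331]
Step 4: x=[3.9131 6.6899 9.5645 11.6341] v=[-0.5618 -4.5077 5.2021 -3.7177]
Step 5: x=[3.8115 6.2430 10.0525 11.2996] v=[-1.0163 -4.4686 4.8801 -3.3455]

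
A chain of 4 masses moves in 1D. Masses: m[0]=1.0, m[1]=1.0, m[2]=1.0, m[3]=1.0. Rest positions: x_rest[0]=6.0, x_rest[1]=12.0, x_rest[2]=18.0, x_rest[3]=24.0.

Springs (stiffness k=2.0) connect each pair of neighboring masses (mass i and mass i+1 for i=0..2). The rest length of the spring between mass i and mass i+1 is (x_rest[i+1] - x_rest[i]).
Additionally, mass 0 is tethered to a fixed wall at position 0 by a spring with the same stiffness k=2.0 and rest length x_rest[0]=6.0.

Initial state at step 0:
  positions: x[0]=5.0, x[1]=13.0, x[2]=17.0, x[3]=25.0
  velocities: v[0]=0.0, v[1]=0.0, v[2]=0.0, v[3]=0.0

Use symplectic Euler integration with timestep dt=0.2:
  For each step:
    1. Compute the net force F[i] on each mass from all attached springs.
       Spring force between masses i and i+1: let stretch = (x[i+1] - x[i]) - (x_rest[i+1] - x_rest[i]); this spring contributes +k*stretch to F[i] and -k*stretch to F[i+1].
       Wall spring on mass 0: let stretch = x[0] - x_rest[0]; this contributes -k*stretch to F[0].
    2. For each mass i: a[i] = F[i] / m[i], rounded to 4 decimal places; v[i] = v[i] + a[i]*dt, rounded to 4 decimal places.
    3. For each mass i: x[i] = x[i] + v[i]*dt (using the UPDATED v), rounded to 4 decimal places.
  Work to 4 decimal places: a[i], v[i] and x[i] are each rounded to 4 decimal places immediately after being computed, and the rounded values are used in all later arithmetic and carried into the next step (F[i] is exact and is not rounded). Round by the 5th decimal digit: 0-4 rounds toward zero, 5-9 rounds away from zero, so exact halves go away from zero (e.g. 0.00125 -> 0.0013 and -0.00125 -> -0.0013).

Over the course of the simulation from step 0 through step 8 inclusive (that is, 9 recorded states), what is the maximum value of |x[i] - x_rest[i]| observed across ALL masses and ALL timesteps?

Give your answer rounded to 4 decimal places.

Answer: 1.3051

Derivation:
Step 0: x=[5.0000 13.0000 17.0000 25.0000] v=[0.0000 0.0000 0.0000 0.0000]
Step 1: x=[5.2400 12.6800 17.3200 24.8400] v=[1.2000 -1.6000 1.6000 -0.8000]
Step 2: x=[5.6560 12.1360 17.8704 24.5584] v=[2.0800 -2.7200 2.7520 -1.4080]
Step 3: x=[6.1379 11.5324 18.4971 24.2218] v=[2.4096 -3.0182 3.1334 -1.6832]
Step 4: x=[6.5603 11.0544 19.0246 23.9072] v=[2.1122 -2.3901 2.6374 -1.5731]
Step 5: x=[6.8174 10.8545 19.3051 23.6820] v=[1.2857 -0.9997 1.4024 -1.1261]
Step 6: x=[6.8521 11.0076 19.2597 23.5866] v=[0.1736 0.7657 -0.2271 -0.4769]
Step 7: x=[6.6711 11.4885 18.9003 23.6251] v=[-0.9050 2.4043 -1.7972 0.1923]
Step 8: x=[6.3418 12.1769 18.3259 23.7656] v=[-1.6465 3.4421 -2.8720 0.7024]
Max displacement = 1.3051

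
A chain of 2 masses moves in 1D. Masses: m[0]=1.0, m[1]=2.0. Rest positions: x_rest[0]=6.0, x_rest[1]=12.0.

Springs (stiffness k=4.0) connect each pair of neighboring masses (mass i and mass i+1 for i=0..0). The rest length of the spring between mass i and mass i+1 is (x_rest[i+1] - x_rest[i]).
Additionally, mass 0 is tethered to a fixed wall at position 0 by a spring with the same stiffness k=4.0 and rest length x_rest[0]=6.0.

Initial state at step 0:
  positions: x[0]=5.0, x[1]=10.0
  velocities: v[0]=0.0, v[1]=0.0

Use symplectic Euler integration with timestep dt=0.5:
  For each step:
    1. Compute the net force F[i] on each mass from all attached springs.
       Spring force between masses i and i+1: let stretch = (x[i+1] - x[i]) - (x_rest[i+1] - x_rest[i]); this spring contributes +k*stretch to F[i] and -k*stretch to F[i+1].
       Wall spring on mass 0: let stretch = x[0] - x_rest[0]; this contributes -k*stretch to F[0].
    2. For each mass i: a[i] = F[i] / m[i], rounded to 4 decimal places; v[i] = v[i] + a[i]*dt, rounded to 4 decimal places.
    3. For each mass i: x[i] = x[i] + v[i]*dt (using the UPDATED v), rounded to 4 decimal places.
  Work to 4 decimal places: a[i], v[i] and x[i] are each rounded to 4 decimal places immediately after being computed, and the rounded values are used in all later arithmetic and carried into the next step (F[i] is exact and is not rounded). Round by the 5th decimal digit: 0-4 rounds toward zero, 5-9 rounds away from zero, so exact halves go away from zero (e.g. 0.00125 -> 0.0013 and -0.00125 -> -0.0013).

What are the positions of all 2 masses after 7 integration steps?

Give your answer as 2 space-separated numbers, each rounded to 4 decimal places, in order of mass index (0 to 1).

Step 0: x=[5.0000 10.0000] v=[0.0000 0.0000]
Step 1: x=[5.0000 10.5000] v=[0.0000 1.0000]
Step 2: x=[5.5000 11.2500] v=[1.0000 1.5000]
Step 3: x=[6.2500 12.1250] v=[1.5000 1.7500]
Step 4: x=[6.6250 13.0625] v=[0.7500 1.8750]
Step 5: x=[6.8125 13.7813] v=[0.3750 1.4375]
Step 6: x=[7.1563 14.0157] v=[0.6876 0.4687]
Step 7: x=[7.2032 13.8204] v=[0.0938 -0.3907]

Answer: 7.2032 13.8204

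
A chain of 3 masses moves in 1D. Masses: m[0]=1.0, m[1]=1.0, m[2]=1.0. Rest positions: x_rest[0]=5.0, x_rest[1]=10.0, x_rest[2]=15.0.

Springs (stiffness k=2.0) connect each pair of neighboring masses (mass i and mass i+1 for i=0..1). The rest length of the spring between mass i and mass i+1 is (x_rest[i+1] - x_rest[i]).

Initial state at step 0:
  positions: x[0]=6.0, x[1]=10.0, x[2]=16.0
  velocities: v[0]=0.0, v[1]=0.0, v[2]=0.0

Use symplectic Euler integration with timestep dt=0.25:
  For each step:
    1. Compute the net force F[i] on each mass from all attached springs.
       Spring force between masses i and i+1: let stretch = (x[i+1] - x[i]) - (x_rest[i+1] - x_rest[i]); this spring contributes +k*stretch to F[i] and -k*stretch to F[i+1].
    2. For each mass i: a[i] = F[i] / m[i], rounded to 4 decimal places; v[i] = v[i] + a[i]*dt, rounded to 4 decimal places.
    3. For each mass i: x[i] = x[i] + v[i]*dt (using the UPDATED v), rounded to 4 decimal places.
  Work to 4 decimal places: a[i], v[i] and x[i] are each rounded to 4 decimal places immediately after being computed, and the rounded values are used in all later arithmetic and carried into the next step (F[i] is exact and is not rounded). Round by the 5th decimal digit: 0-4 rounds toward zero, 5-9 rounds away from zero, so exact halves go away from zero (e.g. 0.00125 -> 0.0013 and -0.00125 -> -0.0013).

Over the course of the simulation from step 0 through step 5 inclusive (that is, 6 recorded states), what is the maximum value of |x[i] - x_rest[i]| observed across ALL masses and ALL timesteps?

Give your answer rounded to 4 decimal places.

Answer: 1.3394

Derivation:
Step 0: x=[6.0000 10.0000 16.0000] v=[0.0000 0.0000 0.0000]
Step 1: x=[5.8750 10.2500 15.8750] v=[-0.5000 1.0000 -0.5000]
Step 2: x=[5.6719 10.6563 15.6719] v=[-0.8125 1.6250 -0.8125]
Step 3: x=[5.4668 11.0665 15.4668] v=[-0.8203 1.6406 -0.8203]
Step 4: x=[5.3367 11.3267 15.3367] v=[-0.5205 1.0409 -0.5205]
Step 5: x=[5.3303 11.3394 15.3303] v=[-0.0255 0.0509 -0.0255]
Max displacement = 1.3394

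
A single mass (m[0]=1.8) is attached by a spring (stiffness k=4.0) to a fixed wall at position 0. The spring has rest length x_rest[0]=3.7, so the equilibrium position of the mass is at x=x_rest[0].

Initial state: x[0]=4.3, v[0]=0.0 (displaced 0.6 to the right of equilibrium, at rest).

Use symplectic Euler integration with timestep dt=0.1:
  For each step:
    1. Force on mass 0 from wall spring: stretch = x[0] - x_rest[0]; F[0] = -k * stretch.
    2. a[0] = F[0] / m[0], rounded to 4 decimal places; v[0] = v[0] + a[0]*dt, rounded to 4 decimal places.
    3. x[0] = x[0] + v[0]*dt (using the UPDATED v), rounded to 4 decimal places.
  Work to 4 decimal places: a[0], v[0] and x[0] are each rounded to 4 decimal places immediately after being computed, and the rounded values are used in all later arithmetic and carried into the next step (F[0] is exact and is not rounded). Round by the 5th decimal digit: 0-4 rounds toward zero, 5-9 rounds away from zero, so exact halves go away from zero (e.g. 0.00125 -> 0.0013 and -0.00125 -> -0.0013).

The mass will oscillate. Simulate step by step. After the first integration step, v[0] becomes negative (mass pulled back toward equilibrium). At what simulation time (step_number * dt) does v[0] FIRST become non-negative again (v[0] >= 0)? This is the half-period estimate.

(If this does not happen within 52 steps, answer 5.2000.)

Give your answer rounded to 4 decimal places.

Answer: 2.2000

Derivation:
Step 0: x=[4.3000] v=[0.0000]
Step 1: x=[4.2867] v=[-0.1333]
Step 2: x=[4.2603] v=[-0.2637]
Step 3: x=[4.2215] v=[-0.3882]
Step 4: x=[4.1711] v=[-0.5041]
Step 5: x=[4.1102] v=[-0.6088]
Step 6: x=[4.0402] v=[-0.7000]
Step 7: x=[3.9626] v=[-0.7756]
Step 8: x=[3.8792] v=[-0.8340]
Step 9: x=[3.7918] v=[-0.8738]
Step 10: x=[3.7024] v=[-0.8942]
Step 11: x=[3.6129] v=[-0.8947]
Step 12: x=[3.5254] v=[-0.8753]
Step 13: x=[3.4418] v=[-0.8365]
Step 14: x=[3.3639] v=[-0.7791]
Step 15: x=[3.2935] v=[-0.7044]
Step 16: x=[3.2321] v=[-0.6141]
Step 17: x=[3.1811] v=[-0.5101]
Step 18: x=[3.1416] v=[-0.3948]
Step 19: x=[3.1145] v=[-0.2707]
Step 20: x=[3.1004] v=[-0.1406]
Step 21: x=[3.0997] v=[-0.0074]
Step 22: x=[3.1123] v=[0.1260]
First v>=0 after going negative at step 22, time=2.2000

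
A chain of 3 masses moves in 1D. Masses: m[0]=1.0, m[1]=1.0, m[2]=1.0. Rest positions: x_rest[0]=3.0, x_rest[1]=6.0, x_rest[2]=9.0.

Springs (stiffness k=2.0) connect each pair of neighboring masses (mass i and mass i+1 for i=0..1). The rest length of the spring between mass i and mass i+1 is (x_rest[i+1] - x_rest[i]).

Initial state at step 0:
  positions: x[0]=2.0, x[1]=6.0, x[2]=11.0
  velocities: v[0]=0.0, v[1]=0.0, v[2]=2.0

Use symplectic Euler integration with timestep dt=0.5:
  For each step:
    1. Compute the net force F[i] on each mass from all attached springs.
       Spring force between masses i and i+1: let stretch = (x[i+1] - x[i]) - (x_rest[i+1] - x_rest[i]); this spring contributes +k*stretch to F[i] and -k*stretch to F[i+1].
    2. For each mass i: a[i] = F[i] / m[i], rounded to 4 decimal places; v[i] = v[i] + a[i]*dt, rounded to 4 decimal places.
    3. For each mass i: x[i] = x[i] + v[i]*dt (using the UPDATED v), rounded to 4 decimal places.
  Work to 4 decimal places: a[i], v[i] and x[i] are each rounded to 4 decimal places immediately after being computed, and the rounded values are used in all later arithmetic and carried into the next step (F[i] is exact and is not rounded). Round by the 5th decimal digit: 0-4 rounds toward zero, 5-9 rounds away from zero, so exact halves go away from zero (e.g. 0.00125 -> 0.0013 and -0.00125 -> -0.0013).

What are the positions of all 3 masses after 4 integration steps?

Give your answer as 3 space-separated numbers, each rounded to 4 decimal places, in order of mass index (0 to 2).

Step 0: x=[2.0000 6.0000 11.0000] v=[0.0000 0.0000 2.0000]
Step 1: x=[2.5000 6.5000 11.0000] v=[1.0000 1.0000 0.0000]
Step 2: x=[3.5000 7.2500 10.2500] v=[2.0000 1.5000 -1.5000]
Step 3: x=[4.8750 7.6250 9.5000] v=[2.7500 0.7500 -1.5000]
Step 4: x=[6.1250 7.5625 9.3125] v=[2.5000 -0.1250 -0.3750]

Answer: 6.1250 7.5625 9.3125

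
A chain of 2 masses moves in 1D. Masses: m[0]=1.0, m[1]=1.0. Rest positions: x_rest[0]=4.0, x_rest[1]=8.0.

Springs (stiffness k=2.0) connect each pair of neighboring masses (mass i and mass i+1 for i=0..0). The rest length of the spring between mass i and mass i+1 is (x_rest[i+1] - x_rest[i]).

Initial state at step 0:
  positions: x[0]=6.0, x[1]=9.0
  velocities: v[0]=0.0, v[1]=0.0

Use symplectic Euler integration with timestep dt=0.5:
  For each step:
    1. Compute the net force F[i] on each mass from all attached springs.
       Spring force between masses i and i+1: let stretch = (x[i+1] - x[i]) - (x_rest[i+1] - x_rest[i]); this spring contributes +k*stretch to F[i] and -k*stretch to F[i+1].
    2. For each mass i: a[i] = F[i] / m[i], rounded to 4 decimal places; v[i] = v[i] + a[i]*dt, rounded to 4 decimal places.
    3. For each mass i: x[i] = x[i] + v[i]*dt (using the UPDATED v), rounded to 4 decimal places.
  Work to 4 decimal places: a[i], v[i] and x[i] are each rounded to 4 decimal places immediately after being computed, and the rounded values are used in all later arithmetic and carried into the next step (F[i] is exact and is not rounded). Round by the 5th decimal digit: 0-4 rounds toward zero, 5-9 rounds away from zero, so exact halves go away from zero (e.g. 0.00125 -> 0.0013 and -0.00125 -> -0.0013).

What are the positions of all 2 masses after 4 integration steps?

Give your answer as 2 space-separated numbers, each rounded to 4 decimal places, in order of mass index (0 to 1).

Answer: 5.5000 9.5000

Derivation:
Step 0: x=[6.0000 9.0000] v=[0.0000 0.0000]
Step 1: x=[5.5000 9.5000] v=[-1.0000 1.0000]
Step 2: x=[5.0000 10.0000] v=[-1.0000 1.0000]
Step 3: x=[5.0000 10.0000] v=[0.0000 0.0000]
Step 4: x=[5.5000 9.5000] v=[1.0000 -1.0000]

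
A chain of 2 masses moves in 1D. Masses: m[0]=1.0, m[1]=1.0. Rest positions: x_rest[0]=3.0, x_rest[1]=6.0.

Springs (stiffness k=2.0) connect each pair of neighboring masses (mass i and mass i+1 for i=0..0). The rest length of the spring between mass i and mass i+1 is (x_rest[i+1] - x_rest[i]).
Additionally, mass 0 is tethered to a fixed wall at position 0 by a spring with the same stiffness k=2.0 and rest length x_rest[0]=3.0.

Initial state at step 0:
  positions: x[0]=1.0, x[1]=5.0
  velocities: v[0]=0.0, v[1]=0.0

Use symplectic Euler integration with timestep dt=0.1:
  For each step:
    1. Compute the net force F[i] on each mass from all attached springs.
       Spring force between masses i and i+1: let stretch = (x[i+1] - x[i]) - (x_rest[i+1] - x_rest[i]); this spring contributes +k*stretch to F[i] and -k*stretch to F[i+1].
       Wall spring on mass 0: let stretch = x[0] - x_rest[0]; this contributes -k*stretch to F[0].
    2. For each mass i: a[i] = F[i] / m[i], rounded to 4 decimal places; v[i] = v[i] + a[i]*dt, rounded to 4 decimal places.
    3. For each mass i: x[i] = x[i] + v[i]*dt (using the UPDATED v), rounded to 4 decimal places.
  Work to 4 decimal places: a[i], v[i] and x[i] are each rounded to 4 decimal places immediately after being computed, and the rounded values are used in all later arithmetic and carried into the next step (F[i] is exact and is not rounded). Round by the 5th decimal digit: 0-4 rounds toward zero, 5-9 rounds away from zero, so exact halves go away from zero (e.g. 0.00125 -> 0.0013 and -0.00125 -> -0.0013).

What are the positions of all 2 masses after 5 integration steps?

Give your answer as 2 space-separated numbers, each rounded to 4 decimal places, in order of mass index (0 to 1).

Step 0: x=[1.0000 5.0000] v=[0.0000 0.0000]
Step 1: x=[1.0600 4.9800] v=[0.6000 -0.2000]
Step 2: x=[1.1772 4.9416] v=[1.1720 -0.3840]
Step 3: x=[1.3461 4.8879] v=[1.6894 -0.5369]
Step 4: x=[1.5590 4.8234] v=[2.1285 -0.6453]
Step 5: x=[1.8060 4.7536] v=[2.4696 -0.6982]

Answer: 1.8060 4.7536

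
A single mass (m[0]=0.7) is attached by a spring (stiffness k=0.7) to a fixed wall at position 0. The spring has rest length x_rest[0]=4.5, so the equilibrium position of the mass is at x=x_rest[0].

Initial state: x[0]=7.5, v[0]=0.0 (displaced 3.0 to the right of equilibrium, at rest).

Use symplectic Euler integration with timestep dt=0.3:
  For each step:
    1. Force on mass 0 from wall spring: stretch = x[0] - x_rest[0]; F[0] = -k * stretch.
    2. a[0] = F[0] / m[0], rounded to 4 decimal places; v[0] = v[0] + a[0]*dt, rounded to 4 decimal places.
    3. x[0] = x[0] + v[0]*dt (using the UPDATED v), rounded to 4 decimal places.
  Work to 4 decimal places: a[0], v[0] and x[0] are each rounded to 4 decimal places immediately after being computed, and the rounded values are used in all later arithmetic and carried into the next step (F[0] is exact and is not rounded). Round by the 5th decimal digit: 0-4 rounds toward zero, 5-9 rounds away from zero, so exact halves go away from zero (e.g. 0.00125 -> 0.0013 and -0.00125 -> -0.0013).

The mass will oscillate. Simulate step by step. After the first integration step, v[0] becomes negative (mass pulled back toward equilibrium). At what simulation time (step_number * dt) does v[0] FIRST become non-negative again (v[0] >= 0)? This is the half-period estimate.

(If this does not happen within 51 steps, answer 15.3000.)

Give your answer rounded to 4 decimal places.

Step 0: x=[7.5000] v=[0.0000]
Step 1: x=[7.2300] v=[-0.9000]
Step 2: x=[6.7143] v=[-1.7190]
Step 3: x=[5.9993] v=[-2.3833]
Step 4: x=[5.1494] v=[-2.8331]
Step 5: x=[4.2410] v=[-3.0279]
Step 6: x=[3.3559] v=[-2.9502]
Step 7: x=[2.5738] v=[-2.6070]
Step 8: x=[1.9651] v=[-2.0291]
Step 9: x=[1.5845] v=[-1.2686]
Step 10: x=[1.4663] v=[-0.3940]
Step 11: x=[1.6211] v=[0.5161]
First v>=0 after going negative at step 11, time=3.3000

Answer: 3.3000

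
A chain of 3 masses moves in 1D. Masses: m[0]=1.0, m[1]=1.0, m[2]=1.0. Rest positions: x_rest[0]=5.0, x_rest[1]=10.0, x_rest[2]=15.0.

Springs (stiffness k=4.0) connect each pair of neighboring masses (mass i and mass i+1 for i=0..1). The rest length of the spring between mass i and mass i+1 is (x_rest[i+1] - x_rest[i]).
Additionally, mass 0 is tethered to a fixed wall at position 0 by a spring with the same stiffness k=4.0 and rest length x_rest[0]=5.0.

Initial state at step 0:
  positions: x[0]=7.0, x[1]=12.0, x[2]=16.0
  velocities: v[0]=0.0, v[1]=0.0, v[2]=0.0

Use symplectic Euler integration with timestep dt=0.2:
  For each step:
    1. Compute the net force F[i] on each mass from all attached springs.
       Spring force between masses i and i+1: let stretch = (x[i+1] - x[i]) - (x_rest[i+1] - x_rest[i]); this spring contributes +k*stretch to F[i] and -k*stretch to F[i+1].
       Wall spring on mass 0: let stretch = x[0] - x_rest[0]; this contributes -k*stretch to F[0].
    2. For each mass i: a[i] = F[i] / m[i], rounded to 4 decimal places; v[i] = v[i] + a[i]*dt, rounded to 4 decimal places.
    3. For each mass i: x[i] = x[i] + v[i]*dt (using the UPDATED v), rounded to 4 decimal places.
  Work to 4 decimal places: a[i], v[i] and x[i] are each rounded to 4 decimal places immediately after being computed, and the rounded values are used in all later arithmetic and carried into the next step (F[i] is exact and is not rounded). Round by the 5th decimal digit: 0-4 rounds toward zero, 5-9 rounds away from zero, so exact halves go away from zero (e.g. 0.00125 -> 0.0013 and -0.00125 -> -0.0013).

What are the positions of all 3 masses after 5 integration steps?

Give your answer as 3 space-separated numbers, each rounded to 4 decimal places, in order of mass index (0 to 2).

Step 0: x=[7.0000 12.0000 16.0000] v=[0.0000 0.0000 0.0000]
Step 1: x=[6.6800 11.8400 16.1600] v=[-1.6000 -0.8000 0.8000]
Step 2: x=[6.1168 11.5456 16.4288] v=[-2.8160 -1.4720 1.3440]
Step 3: x=[5.4435 11.1639 16.7163] v=[-3.3664 -1.9085 1.4374]
Step 4: x=[4.8145 10.7553 16.9154] v=[-3.1449 -2.0429 0.9955]
Step 5: x=[4.3657 10.3818 16.9289] v=[-2.2439 -1.8675 0.0674]

Answer: 4.3657 10.3818 16.9289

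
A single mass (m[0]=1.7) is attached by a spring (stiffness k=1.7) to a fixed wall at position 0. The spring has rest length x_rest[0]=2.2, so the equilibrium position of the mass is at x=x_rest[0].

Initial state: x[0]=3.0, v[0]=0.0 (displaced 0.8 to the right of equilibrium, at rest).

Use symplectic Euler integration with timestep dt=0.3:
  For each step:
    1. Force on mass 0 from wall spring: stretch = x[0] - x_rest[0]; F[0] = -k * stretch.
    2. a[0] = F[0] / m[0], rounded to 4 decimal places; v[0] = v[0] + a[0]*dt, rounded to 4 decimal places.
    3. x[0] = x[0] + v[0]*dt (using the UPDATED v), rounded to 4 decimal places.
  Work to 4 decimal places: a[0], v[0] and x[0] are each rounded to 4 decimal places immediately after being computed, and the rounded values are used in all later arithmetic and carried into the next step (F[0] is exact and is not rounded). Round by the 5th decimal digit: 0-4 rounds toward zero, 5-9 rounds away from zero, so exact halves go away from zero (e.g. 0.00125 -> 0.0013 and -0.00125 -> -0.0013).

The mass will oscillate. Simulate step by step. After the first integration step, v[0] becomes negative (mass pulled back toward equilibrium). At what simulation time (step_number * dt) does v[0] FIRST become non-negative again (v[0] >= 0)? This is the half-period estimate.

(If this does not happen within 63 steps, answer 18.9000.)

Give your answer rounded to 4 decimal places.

Answer: 3.3000

Derivation:
Step 0: x=[3.0000] v=[0.0000]
Step 1: x=[2.9280] v=[-0.2400]
Step 2: x=[2.7905] v=[-0.4584]
Step 3: x=[2.5998] v=[-0.6356]
Step 4: x=[2.3732] v=[-0.7555]
Step 5: x=[2.1310] v=[-0.8075]
Step 6: x=[1.8950] v=[-0.7868]
Step 7: x=[1.6864] v=[-0.6953]
Step 8: x=[1.5240] v=[-0.5412]
Step 9: x=[1.4225] v=[-0.3384]
Step 10: x=[1.3909] v=[-0.1052]
Step 11: x=[1.4322] v=[0.1375]
First v>=0 after going negative at step 11, time=3.3000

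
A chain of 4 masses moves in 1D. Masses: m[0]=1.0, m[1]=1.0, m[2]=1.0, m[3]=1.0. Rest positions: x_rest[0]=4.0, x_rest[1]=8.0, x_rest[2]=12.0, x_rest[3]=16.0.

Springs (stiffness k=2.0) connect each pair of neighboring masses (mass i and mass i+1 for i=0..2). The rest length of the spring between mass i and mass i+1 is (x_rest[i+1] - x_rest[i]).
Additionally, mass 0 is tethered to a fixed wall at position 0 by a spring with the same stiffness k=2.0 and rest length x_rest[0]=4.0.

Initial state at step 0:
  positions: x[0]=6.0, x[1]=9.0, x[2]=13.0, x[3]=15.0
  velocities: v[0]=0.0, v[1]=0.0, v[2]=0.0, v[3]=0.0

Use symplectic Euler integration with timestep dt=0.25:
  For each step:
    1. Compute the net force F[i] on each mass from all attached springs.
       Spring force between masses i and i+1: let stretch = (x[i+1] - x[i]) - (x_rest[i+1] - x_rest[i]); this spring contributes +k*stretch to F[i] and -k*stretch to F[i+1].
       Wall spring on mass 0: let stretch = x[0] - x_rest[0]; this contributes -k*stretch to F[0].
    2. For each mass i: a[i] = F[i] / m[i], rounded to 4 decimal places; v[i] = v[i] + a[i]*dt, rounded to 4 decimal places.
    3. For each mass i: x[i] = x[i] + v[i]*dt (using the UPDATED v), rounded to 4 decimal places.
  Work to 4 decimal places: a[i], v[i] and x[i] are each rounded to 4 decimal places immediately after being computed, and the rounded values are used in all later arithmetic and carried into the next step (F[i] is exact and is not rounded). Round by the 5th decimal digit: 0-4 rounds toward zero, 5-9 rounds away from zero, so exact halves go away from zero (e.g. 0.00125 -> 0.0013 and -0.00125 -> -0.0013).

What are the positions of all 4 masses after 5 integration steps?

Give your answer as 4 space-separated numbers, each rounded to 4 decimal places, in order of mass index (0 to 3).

Answer: 3.2011 8.3651 11.8969 17.0889

Derivation:
Step 0: x=[6.0000 9.0000 13.0000 15.0000] v=[0.0000 0.0000 0.0000 0.0000]
Step 1: x=[5.6250 9.1250 12.7500 15.2500] v=[-1.5000 0.5000 -1.0000 1.0000]
Step 2: x=[4.9844 9.2656 12.3594 15.6875] v=[-2.5625 0.5625 -1.5625 1.7500]
Step 3: x=[4.2559 9.2578 11.9981 16.2090] v=[-2.9141 -0.0312 -1.4454 2.0860]
Step 4: x=[3.6206 8.9673 11.8206 16.7042] v=[-2.5411 -1.1620 -0.7101 1.9806]
Step 5: x=[3.2011 8.3651 11.8969 17.0889] v=[-1.6781 -2.4087 0.3051 1.5388]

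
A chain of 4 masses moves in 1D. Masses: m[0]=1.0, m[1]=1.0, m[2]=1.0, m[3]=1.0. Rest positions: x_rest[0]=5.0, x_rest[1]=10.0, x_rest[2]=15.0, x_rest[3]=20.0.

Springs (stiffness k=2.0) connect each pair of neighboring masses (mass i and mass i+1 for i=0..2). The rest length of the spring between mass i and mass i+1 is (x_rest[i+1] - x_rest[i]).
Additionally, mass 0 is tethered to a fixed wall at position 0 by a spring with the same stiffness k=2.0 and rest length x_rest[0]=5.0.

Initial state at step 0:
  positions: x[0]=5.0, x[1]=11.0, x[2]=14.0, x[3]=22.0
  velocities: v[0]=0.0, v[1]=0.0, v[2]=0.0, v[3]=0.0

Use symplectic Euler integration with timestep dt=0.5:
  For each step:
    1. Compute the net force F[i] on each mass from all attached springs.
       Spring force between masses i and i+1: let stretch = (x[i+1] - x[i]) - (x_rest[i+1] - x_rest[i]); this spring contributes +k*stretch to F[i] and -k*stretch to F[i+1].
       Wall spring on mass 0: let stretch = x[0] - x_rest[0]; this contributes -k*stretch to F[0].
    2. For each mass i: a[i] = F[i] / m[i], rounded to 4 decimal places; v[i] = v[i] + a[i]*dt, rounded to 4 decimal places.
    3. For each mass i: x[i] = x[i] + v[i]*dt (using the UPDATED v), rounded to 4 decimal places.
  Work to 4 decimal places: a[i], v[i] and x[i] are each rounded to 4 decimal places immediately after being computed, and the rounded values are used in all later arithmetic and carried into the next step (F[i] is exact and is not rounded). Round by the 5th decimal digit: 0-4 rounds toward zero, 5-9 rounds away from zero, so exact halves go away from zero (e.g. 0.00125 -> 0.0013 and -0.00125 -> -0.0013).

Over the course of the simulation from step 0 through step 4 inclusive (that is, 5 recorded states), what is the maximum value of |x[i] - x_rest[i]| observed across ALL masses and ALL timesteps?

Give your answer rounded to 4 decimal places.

Answer: 2.5000

Derivation:
Step 0: x=[5.0000 11.0000 14.0000 22.0000] v=[0.0000 0.0000 0.0000 0.0000]
Step 1: x=[5.5000 9.5000 16.5000 20.5000] v=[1.0000 -3.0000 5.0000 -3.0000]
Step 2: x=[5.2500 9.5000 17.5000 19.5000] v=[-0.5000 0.0000 2.0000 -2.0000]
Step 3: x=[4.5000 11.3750 15.5000 20.0000] v=[-1.5000 3.7500 -4.0000 1.0000]
Step 4: x=[4.9375 11.8750 13.6875 20.7500] v=[0.8750 1.0000 -3.6250 1.5000]
Max displacement = 2.5000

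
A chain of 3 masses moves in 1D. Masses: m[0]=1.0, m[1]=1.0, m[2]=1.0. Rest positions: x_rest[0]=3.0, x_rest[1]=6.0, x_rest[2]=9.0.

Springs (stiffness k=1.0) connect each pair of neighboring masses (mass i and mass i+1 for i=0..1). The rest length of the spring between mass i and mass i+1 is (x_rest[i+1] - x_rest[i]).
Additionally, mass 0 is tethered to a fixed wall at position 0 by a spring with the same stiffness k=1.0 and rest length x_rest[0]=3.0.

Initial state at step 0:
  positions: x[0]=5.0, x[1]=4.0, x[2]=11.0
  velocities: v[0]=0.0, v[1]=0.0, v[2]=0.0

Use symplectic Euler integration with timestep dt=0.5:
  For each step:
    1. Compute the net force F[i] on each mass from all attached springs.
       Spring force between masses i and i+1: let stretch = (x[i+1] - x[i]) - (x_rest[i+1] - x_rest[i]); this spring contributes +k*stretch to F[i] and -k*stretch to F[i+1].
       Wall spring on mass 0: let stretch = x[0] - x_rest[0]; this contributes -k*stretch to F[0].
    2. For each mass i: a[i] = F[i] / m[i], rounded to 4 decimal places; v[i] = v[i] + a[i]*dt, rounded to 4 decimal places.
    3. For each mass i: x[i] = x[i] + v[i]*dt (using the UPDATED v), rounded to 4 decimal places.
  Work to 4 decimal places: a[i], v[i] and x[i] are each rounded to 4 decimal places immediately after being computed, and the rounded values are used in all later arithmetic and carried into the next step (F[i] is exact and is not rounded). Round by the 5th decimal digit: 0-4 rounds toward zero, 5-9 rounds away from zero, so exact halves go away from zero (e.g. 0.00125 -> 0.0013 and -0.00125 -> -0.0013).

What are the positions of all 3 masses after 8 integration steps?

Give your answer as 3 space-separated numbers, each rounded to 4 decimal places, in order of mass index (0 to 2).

Step 0: x=[5.0000 4.0000 11.0000] v=[0.0000 0.0000 0.0000]
Step 1: x=[3.5000 6.0000 10.0000] v=[-3.0000 4.0000 -2.0000]
Step 2: x=[1.7500 8.3750 8.7500] v=[-3.5000 4.7500 -2.5000]
Step 3: x=[1.2188 9.1875 8.1563] v=[-1.0625 1.6250 -1.1875]
Step 4: x=[2.3751 7.7500 8.5704] v=[2.3125 -2.8750 0.8281]
Step 5: x=[4.2813 5.1739 9.5294] v=[3.8124 -5.1523 1.9179]
Step 6: x=[5.3404 3.4635 10.1495] v=[2.1181 -3.4209 1.2402]
Step 7: x=[4.5951 3.8938 9.8481] v=[-1.4906 0.8606 -0.6028]
Step 8: x=[2.5257 5.9880 8.8081] v=[-4.1388 4.1884 -2.0800]

Answer: 2.5257 5.9880 8.8081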